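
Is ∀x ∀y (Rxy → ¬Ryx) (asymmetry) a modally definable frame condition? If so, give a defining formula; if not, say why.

No

Modal frame validity is preserved under surjective bounded morphisms.
The 5-cycle (worlds s,t,u,v,w with s→t→u→v→w→s) is asymmetric. Mapping every world to a single reflexive point • is a surjective bounded morphism, and the reflexive point is not asymmetric (R•• but asymmetry requires ¬R••).
So no modal formula (or set of formulas) defines exactly the asymmetric frames.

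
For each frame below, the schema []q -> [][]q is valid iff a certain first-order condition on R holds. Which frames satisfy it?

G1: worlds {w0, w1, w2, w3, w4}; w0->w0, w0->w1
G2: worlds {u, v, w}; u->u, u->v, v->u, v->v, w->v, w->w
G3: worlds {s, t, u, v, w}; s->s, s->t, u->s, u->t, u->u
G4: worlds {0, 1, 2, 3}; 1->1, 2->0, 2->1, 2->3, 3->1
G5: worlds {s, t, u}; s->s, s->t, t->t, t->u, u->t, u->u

The schema corresponds to transitivity: forall x forall y forall z (Rxy & Ryz -> Rxz).
G1: condition met.
G2: fails — Rwv and Rvu but not Rwu.
G3: condition met.
G4: condition met.
G5: fails — Rst and Rtu but not Rsu.

G1, G3, G4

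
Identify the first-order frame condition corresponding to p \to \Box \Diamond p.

This schema is the B axiom.
It corresponds to symmetry: \forall x \forall y (Rxy \to Ryx).

symmetry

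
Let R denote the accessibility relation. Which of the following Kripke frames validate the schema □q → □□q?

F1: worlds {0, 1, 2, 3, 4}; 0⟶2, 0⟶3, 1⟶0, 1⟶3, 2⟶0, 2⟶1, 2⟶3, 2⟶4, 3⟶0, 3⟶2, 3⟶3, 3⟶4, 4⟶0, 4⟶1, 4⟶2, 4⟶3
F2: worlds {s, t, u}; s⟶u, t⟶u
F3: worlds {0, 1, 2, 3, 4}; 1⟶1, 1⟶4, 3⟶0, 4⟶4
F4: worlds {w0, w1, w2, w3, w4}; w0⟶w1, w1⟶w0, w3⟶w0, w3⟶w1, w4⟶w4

The schema corresponds to transitivity: ∀x ∀y ∀z (Rxy ∧ Ryz → Rxz).
F1: fails — R10 and R02 but not R12.
F2: ✓.
F3: ✓.
F4: fails — Rw1w0 and Rw0w1 but not Rw1w1.

F2, F3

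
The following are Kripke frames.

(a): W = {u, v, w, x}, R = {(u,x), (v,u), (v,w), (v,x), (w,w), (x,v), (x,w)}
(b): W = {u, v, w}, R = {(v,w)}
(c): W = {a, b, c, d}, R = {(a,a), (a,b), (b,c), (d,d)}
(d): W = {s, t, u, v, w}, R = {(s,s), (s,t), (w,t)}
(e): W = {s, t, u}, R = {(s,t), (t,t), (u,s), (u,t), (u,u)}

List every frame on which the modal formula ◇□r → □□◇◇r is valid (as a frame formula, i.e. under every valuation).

The schema corresponds to a generalized confluence (Geach) condition: ∀x ∀y ∀z ((xRy ∧ xR²z) → ∃w (yRw ∧ zR²w)).
(a): fails — vRu, vR²w but no t with uRt and wR²t.
(b): holds.
(c): fails — aRa, aR²b but no w with aRw and bR²w.
(d): fails — sRs, sR²t but no w* with sRw* and tR²w*.
(e): holds.

(b), (e)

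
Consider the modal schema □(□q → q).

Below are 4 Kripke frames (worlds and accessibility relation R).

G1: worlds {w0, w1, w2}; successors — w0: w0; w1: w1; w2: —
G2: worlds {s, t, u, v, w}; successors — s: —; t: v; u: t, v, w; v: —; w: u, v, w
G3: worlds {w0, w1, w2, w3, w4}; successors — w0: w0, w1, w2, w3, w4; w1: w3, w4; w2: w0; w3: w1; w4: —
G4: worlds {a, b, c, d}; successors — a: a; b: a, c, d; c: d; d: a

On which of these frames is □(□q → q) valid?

The schema corresponds to shift-reflexivity: ∀x ∀y (Rxy → Ryy).
G1: satisfies the condition.
G2: fails — Ruv but not Rvv.
G3: fails — Rw0w4 but not Rw4w4.
G4: fails — Rbc but not Rcc.
Valid on: G1.

G1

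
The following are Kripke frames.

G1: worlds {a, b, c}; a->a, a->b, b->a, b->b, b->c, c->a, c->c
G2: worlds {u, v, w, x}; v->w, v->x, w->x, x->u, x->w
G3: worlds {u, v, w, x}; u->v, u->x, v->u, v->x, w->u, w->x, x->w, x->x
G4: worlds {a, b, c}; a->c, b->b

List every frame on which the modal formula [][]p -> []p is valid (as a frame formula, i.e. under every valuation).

G1

Frame correspondent (Sahlqvist): forall x forall y (Rxy -> exists z (Rxz & Rzy)) — i.e. density.
G1: condition met.
G2: fails — Rxw but no z with Rxz and Rzw.
G3: fails — Ruv but no z with Ruz and Rzv.
G4: fails — Rac but no z with Raz and Rzc.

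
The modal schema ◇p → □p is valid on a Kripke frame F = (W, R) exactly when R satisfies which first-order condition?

Suppose ◇p→□p is valid. Take Rxy, Rxz and set V(p)={y}. Then ◇p at x, so □p at x, so p at z, i.e. z=y.
Conversely, on a frame with partial functionality the schema holds at every world under every valuation.
So the correspondent is partial functionality.

partial functionality: ∀x ∀y ∀z (Rxy ∧ Rxz → y = z)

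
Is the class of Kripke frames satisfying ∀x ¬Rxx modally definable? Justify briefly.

Any modally definable frame class is closed under surjective bounded morphisms.
The 2-cycle (worlds w0,w1 with w0→w1→w0) is irreflexive, and the map sending every world to a single reflexive point • is a surjective bounded morphism (forth: every edge maps to (•,•); back: every world has a successor). So any modal formula valid on the 2-cycle is also valid on the reflexive point, which is not irreflexive.
Hence irreflexivity is not modally definable.

No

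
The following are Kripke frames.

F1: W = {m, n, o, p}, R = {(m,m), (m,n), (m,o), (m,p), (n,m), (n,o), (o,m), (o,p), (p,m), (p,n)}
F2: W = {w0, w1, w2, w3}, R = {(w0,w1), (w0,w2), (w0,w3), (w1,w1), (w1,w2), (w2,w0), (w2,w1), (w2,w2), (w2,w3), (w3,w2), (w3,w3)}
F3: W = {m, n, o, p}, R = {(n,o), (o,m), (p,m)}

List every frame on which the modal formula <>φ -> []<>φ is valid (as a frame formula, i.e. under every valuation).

Frame correspondent (Sahlqvist): forall x forall y forall z (Rxy & Rxz -> Ryz) — i.e. the Euclidean property.
F1: fails — Rmo and Rmo but not Roo.
F2: fails — Rw0w1 and Rw0w3 but not Rw1w3.
F3: fails — Rno and Rno but not Roo.
Valid on no frame.

none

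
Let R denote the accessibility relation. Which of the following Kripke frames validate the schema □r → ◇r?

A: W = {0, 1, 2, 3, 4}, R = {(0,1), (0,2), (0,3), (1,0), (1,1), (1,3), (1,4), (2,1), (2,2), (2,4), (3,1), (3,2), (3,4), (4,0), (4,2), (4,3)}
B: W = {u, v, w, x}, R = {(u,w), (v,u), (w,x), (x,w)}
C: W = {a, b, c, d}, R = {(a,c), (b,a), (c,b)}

This is the axiom for seriality; its first-order frame correspondent is ∀x ∃y Rxy.
A: condition met.
B: condition met.
C: fails — world d has no successor.

A, B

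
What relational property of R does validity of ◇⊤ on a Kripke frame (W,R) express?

Seriality

◇⊤ holds at w iff w has a successor, so frame-validity of ◇⊤ is exactly seriality. Equivalently via □r → ◇r:
Suppose □r→◇r is valid. At any x set V(r)=W. Then □r at x, so ◇r at x, so x has a successor.
Conversely, any frame satisfying ∀x ∃y Rxy validates the schema.
Frame condition: ∀x ∃y Rxy.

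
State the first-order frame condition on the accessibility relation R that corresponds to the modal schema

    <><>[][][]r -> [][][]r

This is a Sahlqvist (Geach-type) schema ◇^2□^3r → □^3◇^0r.
Minimal-valuation argument: fix x; take any y with xR^2y and any z with xR^3z. Set V(r) to the set of worlds R-reachable from y in exactly 3 steps. Then □^3r holds at y, so the antecedent holds at x; validity forces ◇^0r at z, giving a w with zR^0w and yR^3w.
First-order correspondent: forall x forall y forall z ((x R^2 y & x R^3 z) -> exists w (y R^3 w & z = w)).

forall x forall y forall z ((x R^2 y & x R^3 z) -> exists w (y R^3 w & z = w))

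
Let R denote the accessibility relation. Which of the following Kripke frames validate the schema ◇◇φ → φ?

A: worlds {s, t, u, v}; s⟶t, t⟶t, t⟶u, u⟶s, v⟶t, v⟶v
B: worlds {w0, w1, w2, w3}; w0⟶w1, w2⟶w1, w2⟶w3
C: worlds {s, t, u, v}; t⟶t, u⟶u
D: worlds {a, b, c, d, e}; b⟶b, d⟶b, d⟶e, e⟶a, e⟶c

B, C

This is the axiom for a generalized confluence (Geach) condition; its first-order frame correspondent is ∀x ∀y (xR²y → ∃w (y = w ∧ x = w)).
A: fails — sR²t but t ≠ s.
B: condition met.
C: condition met.
D: fails — dR²a but a ≠ d.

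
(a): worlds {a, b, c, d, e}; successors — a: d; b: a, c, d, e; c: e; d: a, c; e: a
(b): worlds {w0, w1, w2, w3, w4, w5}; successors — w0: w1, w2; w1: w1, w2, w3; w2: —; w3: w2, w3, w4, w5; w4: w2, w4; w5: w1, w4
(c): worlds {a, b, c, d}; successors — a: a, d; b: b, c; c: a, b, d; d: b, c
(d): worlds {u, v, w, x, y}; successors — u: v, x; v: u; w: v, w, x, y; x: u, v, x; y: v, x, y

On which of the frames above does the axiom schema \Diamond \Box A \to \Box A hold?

none

Frame correspondent (Sahlqvist): \forall x \forall y \forall z (Rxy \wedge Rxz \to Ryz) — i.e. the Euclidean property.
(a): fails — Rad and Rad but not Rdd.
(b): fails — Rw0w2 and Rw0w1 but not Rw2w1.
(c): fails — Rad and Raa but not Rda.
(d): fails — Ruv and Ruv but not Rvv.
Valid on no frame.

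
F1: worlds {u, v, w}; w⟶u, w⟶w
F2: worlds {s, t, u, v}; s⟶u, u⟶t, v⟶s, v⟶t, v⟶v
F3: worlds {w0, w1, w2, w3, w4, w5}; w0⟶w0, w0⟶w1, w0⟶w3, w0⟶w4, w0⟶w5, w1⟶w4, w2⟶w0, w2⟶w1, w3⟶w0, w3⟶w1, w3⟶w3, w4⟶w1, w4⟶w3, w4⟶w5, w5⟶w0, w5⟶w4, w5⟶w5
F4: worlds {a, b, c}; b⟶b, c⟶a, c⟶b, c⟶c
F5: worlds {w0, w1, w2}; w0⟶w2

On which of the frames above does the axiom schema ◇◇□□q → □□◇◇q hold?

F3, F5

The schema corresponds to a generalized confluence (Geach) condition: ∀x ∀y ∀z ((xR²y ∧ xR²z) → ∃w (yR²w ∧ zR²w)).
F1: fails — wR²u, wR²u but no t with uR²t and uR²t.
F2: fails — sR²t, sR²t but no w with tR²w and tR²w.
F3: ✓.
F4: fails — cR²a, cR²a but no w with aR²w and aR²w.
F5: ✓.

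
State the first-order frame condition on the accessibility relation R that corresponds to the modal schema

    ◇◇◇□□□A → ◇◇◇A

∀x ∀y (xR³y → ∃w (yR³w ∧ xR³w))

This is a Sahlqvist (Geach-type) schema ◇^3□^3A → □^0◇^3A.
Minimal-valuation argument: fix x; take any y with xR^3y and any z with xR^0z. Set V(A) to the set of worlds R-reachable from y in exactly 3 steps. Then □^3A holds at y, so the antecedent holds at x; validity forces ◇^3A at z, giving a w with zR^3w and yR^3w.
First-order correspondent: ∀x ∀y (xR³y → ∃w (yR³w ∧ xR³w)).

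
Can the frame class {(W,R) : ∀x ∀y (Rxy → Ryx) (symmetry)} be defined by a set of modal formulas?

Definable; q → □◇q defines it

The condition is symmetry. A defining modal formula is q → □◇q.
Suppose q→□◇q is valid. Take Rxy and set V(q)={x}. Then q at x, so □◇q at x, so ◇q at y, so some z with Ryz has q; z=x, i.e. Ryx.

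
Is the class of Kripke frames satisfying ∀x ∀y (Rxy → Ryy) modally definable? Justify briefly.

Yes — defined by □(□r → r)

Yes: it is shift-reflexivity, defined by the T□ schema □(□r → r).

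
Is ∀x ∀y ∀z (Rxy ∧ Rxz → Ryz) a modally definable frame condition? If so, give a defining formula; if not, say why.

The condition is the Euclidean property. A defining modal formula is ◇q → □◇q.
Suppose ◇q→□◇q is valid. Take Rxy, Rxz and set V(q)={y}. Then ◇q at x, so □◇q at x, so ◇q at z, so some w with Rzw has q; w=y, i.e. Rzy. By symmetry of the argument, Ryz.

Yes, by ◇q → □◇q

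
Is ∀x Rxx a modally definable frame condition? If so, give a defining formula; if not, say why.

Yes — defined by □r → r

This is a Sahlqvist condition; the T axiom □r → r defines it.
Suppose □r→r is valid. At any x set V(r)={w : Rxw}. Then □r holds at x, so r holds at x, i.e. Rxx.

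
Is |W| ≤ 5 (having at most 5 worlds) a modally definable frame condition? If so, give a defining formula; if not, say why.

If a class were modally definable it would be closed under disjoint unions (Goldblatt–Thomason).
Any modal formula valid on each of 6 disjoint one-world frames is valid on their disjoint union (validity is preserved under disjoint unions). Each one-world frame has |W|=1≤5, but the union has |W|=6.
So the class is not modally definable.

Not modally definable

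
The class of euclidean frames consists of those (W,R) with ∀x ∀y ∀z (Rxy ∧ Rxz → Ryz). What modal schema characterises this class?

The condition is the Euclidean property. The 5 schema ◇p → □◇p defines it.

◇p → □◇p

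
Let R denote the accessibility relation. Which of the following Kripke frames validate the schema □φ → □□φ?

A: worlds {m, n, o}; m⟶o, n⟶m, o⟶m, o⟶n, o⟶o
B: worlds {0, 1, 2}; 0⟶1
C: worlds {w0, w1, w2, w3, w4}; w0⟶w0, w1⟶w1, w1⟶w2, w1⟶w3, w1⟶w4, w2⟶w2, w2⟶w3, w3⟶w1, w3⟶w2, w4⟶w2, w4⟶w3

B

The schema corresponds to transitivity: ∀x ∀y ∀z (Rxy ∧ Ryz → Rxz).
A: fails — Rmo and Ron but not Rmn.
B: holds.
C: fails — Rw3w1 and Rw1w3 but not Rw3w3.
Valid on: B.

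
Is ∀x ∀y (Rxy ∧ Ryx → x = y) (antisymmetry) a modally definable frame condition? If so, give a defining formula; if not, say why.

No — not modally definable

If a class were modally definable it would be closed under surjective bounded morphisms (Goldblatt–Thomason).
The 4-cycle (worlds 0,1,2,3 with 0→1→2→3→0) is antisymmetric. Sending even-indexed worlds to a and odd-indexed worlds to b is a surjective bounded morphism onto the two-world frame with a↔b, which is not antisymmetric.
Hence antisymmetry is not modally definable.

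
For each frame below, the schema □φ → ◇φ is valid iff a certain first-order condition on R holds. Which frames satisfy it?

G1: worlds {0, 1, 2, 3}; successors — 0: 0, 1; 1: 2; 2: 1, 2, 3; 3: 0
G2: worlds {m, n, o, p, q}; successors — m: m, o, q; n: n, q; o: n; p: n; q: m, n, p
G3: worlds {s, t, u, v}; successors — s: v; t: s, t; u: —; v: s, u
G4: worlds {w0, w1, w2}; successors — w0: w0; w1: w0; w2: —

G1, G2

The schema corresponds to seriality: ∀x ∃y Rxy.
G1: holds.
G2: holds.
G3: fails — world u has no successor.
G4: fails — world w2 has no successor.
Valid on: G1, G2.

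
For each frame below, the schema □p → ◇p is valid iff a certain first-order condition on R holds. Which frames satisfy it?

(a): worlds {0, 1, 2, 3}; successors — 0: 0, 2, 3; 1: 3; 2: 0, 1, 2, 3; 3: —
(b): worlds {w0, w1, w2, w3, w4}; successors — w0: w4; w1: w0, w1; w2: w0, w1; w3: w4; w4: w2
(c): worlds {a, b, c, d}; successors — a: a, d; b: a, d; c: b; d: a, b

The schema corresponds to seriality: ∀x ∃y Rxy.
(a): fails — world 3 has no successor.
(b): satisfies the condition.
(c): satisfies the condition.

(b), (c)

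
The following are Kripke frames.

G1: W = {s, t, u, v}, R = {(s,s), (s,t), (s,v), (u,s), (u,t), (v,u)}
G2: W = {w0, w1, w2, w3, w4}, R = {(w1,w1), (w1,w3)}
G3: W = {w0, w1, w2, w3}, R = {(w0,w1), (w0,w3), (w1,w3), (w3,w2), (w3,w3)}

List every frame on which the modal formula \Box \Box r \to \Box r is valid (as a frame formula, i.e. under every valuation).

The schema corresponds to density: \forall x \forall y (Rxy \to \exists z (Rxz \wedge Rzy)).
G1: fails — Rvu but no z with Rvz and Rzu.
G2: holds.
G3: fails — Rw0w1 but no z with Rw0z and Rzw1.

G2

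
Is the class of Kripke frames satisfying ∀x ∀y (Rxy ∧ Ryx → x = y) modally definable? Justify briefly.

Modal frame validity is preserved under surjective bounded morphisms.
The 4-cycle (worlds s,t,u,v with s→t→u→v→s) is antisymmetric. Sending even-indexed worlds to a and odd-indexed worlds to b is a surjective bounded morphism onto the two-world frame with a↔b, which is not antisymmetric.
So no modal formula (or set of formulas) defines exactly the antisymmetric frames.

No — not modally definable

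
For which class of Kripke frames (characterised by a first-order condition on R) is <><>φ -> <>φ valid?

Replacing φ by ¬φ and contraposing gives the equivalent schema □φ → □□φ.
Suppose □φ→□□φ is valid. Take Rxy, Ryz and set V(φ)={w : Rxw}. Then □φ at x, so □□φ at x, so □φ at y, so φ at z, i.e. Rxz.
The converse is a direct semantic check.
So the correspondent is transitivity.

transitivity: forall x forall y forall z (Rxy & Ryz -> Rxz)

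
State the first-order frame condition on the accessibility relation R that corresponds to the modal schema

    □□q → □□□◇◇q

∀x ∀z (xR³z → ∃w (xR²w ∧ zR²w))

This is a Sahlqvist (Geach-type) schema ◇^0□^2q → □^3◇^2q.
Minimal-valuation argument: fix x; take any y with xR^0y and any z with xR^3z. Set V(q) to the set of worlds R-reachable from y in exactly 2 steps. Then □^2q holds at y, so the antecedent holds at x; validity forces ◇^2q at z, giving a w with zR^2w and yR^2w.
First-order correspondent: ∀x ∀z (xR³z → ∃w (xR²w ∧ zR²w)).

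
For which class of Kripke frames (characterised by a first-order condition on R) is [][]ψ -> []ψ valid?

Suppose □□ψ→□ψ is valid. Take Rxy and set V(ψ)={w : xR²w}. Then □□ψ at x, so □ψ at x, so ψ at y, i.e. ∃z(Rxz∧Rzy).

Density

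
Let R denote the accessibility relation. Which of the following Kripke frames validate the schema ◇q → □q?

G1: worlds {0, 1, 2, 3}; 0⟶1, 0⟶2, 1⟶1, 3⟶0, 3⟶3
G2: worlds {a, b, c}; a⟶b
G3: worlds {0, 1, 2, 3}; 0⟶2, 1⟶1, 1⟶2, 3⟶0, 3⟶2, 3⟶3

The schema corresponds to partial functionality: ∀x ∀y ∀z (Rxy ∧ Rxz → y = z).
G1: fails — 0 sees both 1 and 2.
G2: ✓.
G3: fails — 1 sees both 1 and 2.

G2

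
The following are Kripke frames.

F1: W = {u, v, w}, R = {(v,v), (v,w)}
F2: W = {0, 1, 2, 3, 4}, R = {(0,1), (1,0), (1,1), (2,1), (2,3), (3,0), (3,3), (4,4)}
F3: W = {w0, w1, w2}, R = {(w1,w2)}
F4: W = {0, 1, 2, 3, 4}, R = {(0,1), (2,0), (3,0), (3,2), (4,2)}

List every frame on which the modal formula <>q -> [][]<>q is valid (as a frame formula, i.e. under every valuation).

The schema corresponds to a generalized confluence (Geach) condition: forall x forall y forall z ((xRy & x R^2 z) -> exists w (y = w & zRw)).
F1: fails — vRv, vR²w but no t with v=t and wRt.
F2: fails — 1R0, 1R²0 but no w with 0=w and 0Rw.
F3: ✓.
F4: fails — 2R0, 2R²1 but no w with 0=w and 1Rw.
Valid on: F3.

F3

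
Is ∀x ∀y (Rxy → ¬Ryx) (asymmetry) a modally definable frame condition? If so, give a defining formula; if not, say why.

No

Any modally definable frame class is closed under surjective bounded morphisms.
The 3-cycle (worlds a,b,c with a→b→c→a) is asymmetric. Mapping every world to a single reflexive point • is a surjective bounded morphism, and the reflexive point is not asymmetric (R•• but asymmetry requires ¬R••).
So no modal formula (or set of formulas) defines exactly the asymmetric frames.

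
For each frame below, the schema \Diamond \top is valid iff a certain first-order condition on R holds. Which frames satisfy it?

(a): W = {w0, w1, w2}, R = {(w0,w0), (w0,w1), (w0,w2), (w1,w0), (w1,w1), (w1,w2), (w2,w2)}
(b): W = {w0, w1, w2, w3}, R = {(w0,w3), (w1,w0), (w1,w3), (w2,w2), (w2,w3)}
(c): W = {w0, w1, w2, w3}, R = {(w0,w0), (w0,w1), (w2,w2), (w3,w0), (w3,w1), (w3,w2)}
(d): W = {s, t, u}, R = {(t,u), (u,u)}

This is the axiom for seriality; its first-order frame correspondent is \forall x \exists y Rxy.
(a): ✓.
(b): fails — world w3 has no successor.
(c): fails — world w1 has no successor.
(d): fails — world s has no successor.

(a)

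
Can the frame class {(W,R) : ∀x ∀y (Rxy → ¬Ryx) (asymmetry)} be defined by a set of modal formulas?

If a class were modally definable it would be closed under surjective bounded morphisms (Goldblatt–Thomason).
The 3-cycle (worlds a,b,c with a→b→c→a) is asymmetric. Mapping every world to a single reflexive point • is a surjective bounded morphism, and the reflexive point is not asymmetric (R•• but asymmetry requires ¬R••).
So no modal formula (or set of formulas) defines exactly the asymmetric frames.

Not definable by any modal formula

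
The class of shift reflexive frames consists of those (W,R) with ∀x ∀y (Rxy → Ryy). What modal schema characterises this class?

□(□q → q)

The condition is shift-reflexivity. The T□ schema □(□q → q) defines it.
Suppose □(□q→q) is valid. Take Rxy and set V(q)={w : Ryw}. Then at y, □q holds; since □(□q→q) at x, □q→q at y, so q at y, i.e. Ryy.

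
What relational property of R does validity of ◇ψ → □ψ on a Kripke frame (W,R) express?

Suppose ◇ψ→□ψ is valid. Take Rxy, Rxz and set V(ψ)={y}. Then ◇ψ at x, so □ψ at x, so ψ at z, i.e. z=y.
Conversely, any frame satisfying ∀x ∀y ∀z (Rxy ∧ Rxz → y = z) validates the schema.
Frame condition: ∀x ∀y ∀z (Rxy ∧ Rxz → y = z).

partial functionality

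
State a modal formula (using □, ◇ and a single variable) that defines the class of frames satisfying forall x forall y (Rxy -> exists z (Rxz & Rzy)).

□□r → □r

This is density; the standard corresponding axiom is C4: □□r → □r.
Suppose □□r→□r is valid. Take Rxy and set V(r)={w : xR²w}. Then □□r at x, so □r at x, so r at y, i.e. ∃z(Rxz∧Rzy).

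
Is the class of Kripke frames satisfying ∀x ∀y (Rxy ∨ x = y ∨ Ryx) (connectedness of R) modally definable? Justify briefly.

No — not modally definable

If a class were modally definable it would be closed under disjoint unions (Goldblatt–Thomason).
Take 4 disjoint single-world reflexive frames: each is trivially connected, but their disjoint union has 4 worlds with no edge between distinct components, so it is not connected.
So no modal formula (or set of formulas) defines exactly the connected frames.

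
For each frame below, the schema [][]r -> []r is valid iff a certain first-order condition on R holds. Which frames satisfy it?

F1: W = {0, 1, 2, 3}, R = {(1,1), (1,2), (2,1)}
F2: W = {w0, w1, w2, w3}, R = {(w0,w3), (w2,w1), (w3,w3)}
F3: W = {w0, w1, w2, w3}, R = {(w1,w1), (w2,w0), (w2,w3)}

F1

The schema corresponds to density: forall x forall y (Rxy -> exists z (Rxz & Rzy)).
F1: condition met.
F2: fails — Rw2w1 but no z with Rw2z and Rzw1.
F3: fails — Rw2w0 but no z with Rw2z and Rzw0.
Valid on: F1.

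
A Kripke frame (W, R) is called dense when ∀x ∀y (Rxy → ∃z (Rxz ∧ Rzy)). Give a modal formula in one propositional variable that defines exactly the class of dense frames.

□□s → □s

The condition is density. The C4 schema □□s → □s defines it.
Suppose □□s→□s is valid. Take Rxy and set V(s)={w : xR²w}. Then □□s at x, so □s at x, so s at y, i.e. ∃z(Rxz∧Rzy).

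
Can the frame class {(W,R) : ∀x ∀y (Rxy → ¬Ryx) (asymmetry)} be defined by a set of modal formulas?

Not definable by any modal formula

Modal frame validity is preserved under surjective bounded morphisms.
The 4-cycle (worlds a,b,c,d with a→b→c→d→a) is asymmetric. Mapping every world to a single reflexive point • is a surjective bounded morphism, and the reflexive point is not asymmetric (R•• but asymmetry requires ¬R••).
Hence asymmetry is not modally definable.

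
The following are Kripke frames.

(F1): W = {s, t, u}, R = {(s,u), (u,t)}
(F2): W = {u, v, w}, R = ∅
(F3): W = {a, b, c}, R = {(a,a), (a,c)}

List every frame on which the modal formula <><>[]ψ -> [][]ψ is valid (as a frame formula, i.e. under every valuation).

Frame correspondent (Sahlqvist): forall x forall y forall z ((x R^2 y & x R^2 z) -> exists w (yRw & z = w)) — i.e. a generalized confluence (Geach) condition.
(F1): fails — sR²t, sR²t but no w with tRw and t=w.
(F2): holds.
(F3): fails — aR²c, aR²a but no w with cRw and a=w.
Valid on: (F2).

(F2)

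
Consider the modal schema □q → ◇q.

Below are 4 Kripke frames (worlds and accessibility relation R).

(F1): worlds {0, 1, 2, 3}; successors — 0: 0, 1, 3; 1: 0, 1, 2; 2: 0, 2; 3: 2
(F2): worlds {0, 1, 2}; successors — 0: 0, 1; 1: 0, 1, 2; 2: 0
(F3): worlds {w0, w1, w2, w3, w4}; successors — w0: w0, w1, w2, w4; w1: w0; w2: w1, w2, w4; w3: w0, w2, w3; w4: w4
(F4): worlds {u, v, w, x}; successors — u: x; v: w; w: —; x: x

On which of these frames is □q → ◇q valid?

The schema corresponds to seriality: ∀x ∃y Rxy.
(F1): ✓.
(F2): ✓.
(F3): ✓.
(F4): fails — world w has no successor.
Valid on: (F1), (F2), (F3).

(F1), (F2), (F3)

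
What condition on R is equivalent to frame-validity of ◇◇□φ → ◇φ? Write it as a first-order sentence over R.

∀x ∀y (xR²y → ∃w (yRw ∧ xRw))

This is a Sahlqvist (Geach-type) schema ◇^2□^1φ → □^0◇^1φ.
Minimal-valuation argument: fix x; take any y with xR^2y and any z with xR^0z. Set V(φ) to the set of worlds R-reachable from y in exactly 1 step. Then □^1φ holds at y, so the antecedent holds at x; validity forces ◇^1φ at z, giving a w with zR^1w and yR^1w.
First-order correspondent: ∀x ∀y (xR²y → ∃w (yRw ∧ xRw)).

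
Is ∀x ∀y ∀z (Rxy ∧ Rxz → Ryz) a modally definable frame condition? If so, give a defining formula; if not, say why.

This is a Sahlqvist condition; the 5 axiom ◇q → □◇q defines it.
Suppose ◇q→□◇q is valid. Take Rxy, Rxz and set V(q)={y}. Then ◇q at x, so □◇q at x, so ◇q at z, so some w with Rzw has q; w=y, i.e. Rzy. By symmetry of the argument, Ryz.

Definable; ◇q → □◇q defines it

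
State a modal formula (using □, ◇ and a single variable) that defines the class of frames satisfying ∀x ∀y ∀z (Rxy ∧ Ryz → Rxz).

This is transitivity; the standard corresponding axiom is 4: □r → □□r.
Suppose □r→□□r is valid. Take Rxy, Ryz and set V(r)={w : Rxw}. Then □r at x, so □□r at x, so □r at y, so r at z, i.e. Rxz.

□r → □□r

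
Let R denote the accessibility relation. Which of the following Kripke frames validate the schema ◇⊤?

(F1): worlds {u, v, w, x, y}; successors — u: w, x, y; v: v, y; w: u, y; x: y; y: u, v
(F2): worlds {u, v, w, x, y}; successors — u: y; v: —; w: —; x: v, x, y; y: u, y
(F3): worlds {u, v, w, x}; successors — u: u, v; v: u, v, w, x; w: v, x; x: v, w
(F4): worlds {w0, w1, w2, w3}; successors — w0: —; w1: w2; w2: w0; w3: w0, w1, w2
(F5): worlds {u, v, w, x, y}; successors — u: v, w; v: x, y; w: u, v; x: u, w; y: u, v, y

(F1), (F3), (F5)

This is the axiom for seriality; its first-order frame correspondent is ∀x ∃y Rxy.
(F1): satisfies the condition.
(F2): fails — world v has no successor.
(F3): satisfies the condition.
(F4): fails — world w0 has no successor.
(F5): satisfies the condition.
Valid on: (F1), (F3), (F5).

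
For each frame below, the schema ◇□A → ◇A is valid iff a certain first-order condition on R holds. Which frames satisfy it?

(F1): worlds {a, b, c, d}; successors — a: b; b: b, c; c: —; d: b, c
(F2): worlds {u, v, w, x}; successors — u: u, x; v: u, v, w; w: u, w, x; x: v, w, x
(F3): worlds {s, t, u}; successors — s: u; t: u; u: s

Frame correspondent (Sahlqvist): ∀x ∀y (xRy → ∃w (yRw ∧ xRw)) — i.e. a generalized confluence (Geach) condition.
(F1): fails — bRc but no w with cRw and bRw.
(F2): holds.
(F3): fails — sRu but no w with uRw and sRw.

(F2)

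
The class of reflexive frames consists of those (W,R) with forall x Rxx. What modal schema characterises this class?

The condition is reflexivity. The T schema □s → s defines it.
Suppose □s→s is valid. At any x set V(s)={w : Rxw}. Then □s holds at x, so s holds at x, i.e. Rxx.

□s → s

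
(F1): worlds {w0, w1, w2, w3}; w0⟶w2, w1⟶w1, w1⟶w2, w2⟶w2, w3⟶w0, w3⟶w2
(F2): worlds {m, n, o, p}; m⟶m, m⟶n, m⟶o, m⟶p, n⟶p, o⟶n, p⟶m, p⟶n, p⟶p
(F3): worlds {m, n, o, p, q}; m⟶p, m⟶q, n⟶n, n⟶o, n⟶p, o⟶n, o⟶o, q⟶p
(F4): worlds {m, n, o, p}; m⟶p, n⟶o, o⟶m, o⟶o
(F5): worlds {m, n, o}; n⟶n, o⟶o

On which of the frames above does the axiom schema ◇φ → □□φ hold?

(F5)

This is the axiom for a generalized confluence (Geach) condition; its first-order frame correspondent is ∀x ∀y ∀z ((xRy ∧ xR²z) → ∃w (y = w ∧ z = w)).
(F1): fails — w1Rw1, w1R²w2 but w1 ≠ w2.
(F2): fails — mRm, mR²n but m ≠ n.
(F3): fails — mRq, mR²p but q ≠ p.
(F4): fails — nRo, nR²m but o ≠ m.
(F5): satisfies the condition.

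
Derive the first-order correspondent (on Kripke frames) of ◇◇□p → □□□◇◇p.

This is a Sahlqvist (Geach-type) schema ◇^2□^1p → □^3◇^2p.
Minimal-valuation argument: fix x; take any y with xR^2y and any z with xR^3z. Set V(p) to the set of worlds R-reachable from y in exactly 1 step. Then □^1p holds at y, so the antecedent holds at x; validity forces ◇^2p at z, giving a w with zR^2w and yR^1w.
First-order correspondent: ∀x ∀y ∀z ((xR²y ∧ xR³z) → ∃w (yRw ∧ zR²w)).

∀x ∀y ∀z ((xR²y ∧ xR³z) → ∃w (yRw ∧ zR²w))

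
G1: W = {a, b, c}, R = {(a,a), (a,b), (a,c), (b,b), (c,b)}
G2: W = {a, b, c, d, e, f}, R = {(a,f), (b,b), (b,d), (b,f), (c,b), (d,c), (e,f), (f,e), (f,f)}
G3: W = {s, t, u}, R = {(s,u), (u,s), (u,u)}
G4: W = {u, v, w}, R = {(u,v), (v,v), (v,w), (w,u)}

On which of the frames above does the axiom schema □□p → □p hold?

The schema corresponds to density: ∀x ∀y (Rxy → ∃z (Rxz ∧ Rzy)).
G1: satisfies the condition.
G2: fails — Rdc but no z with Rdz and Rzc.
G3: satisfies the condition.
G4: fails — Rwu but no z with Rwz and Rzu.
Valid on: G1, G3.

G1, G3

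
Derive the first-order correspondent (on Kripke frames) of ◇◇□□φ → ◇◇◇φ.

This is a Sahlqvist (Geach-type) schema ◇^2□^2φ → □^0◇^3φ.
Minimal-valuation argument: fix x; take any y with xR^2y and any z with xR^0z. Set V(φ) to the set of worlds R-reachable from y in exactly 2 steps. Then □^2φ holds at y, so the antecedent holds at x; validity forces ◇^3φ at z, giving a w with zR^3w and yR^2w.
First-order correspondent: ∀x ∀y (xR²y → ∃w (yR²w ∧ xR³w)).

∀x ∀y (xR²y → ∃w (yR²w ∧ xR³w))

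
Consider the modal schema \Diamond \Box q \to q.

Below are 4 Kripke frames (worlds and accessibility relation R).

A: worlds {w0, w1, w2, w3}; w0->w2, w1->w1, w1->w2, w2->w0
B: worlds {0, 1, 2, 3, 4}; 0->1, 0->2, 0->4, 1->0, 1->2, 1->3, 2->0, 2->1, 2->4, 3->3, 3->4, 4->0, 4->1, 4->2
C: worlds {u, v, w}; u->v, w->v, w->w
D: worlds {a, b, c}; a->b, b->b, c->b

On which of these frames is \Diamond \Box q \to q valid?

The schema corresponds to symmetry: \forall x \forall y (Rxy \to Ryx).
A: fails — Rw1w2 but not Rw2w1.
B: fails — R34 but not R43.
C: fails — Ruv but not Rvu.
D: fails — Rab but not Rba.
Valid on no frame.

none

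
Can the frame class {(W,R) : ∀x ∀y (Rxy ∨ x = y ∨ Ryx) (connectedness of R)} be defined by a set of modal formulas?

Not definable by any modal formula

Modal frame validity is preserved under disjoint unions.
Take 2 disjoint single-world reflexive frames: each is trivially connected, but their disjoint union has 2 worlds with no edge between distinct components, so it is not connected.
So the class is not modally definable.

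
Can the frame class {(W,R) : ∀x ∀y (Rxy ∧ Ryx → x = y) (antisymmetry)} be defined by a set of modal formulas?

Modal frame validity is preserved under surjective bounded morphisms.
The 4-cycle (worlds 0,1,2,3 with 0→1→2→3→0) is antisymmetric. Sending even-indexed worlds to s and odd-indexed worlds to t is a surjective bounded morphism onto the two-world frame with s↔t, which is not antisymmetric.
Hence antisymmetry is not modally definable.

Not modally definable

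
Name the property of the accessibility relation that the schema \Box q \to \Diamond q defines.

Seriality

This schema is the D axiom.
It corresponds to seriality: \forall x \exists y Rxy.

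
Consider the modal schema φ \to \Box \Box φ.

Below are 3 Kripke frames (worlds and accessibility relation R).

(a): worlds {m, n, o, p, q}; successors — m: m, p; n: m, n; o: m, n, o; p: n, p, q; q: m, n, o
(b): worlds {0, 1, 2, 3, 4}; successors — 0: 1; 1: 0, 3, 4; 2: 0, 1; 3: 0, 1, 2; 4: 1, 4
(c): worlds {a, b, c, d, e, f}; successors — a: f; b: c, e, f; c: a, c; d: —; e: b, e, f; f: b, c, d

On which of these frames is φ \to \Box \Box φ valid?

The schema corresponds to a generalized confluence (Geach) condition: \forall x \forall z (x R^2 z \to \exists w (x = w \wedge z = w)).
(a): fails — mR²n but m ≠ n.
(b): fails — 0R²3 but 0 ≠ 3.
(c): fails — aR²b but a ≠ b.
Valid on no frame.

none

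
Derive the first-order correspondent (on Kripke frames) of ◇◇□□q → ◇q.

This is a Sahlqvist (Geach-type) schema ◇^2□^2q → □^0◇^1q.
Minimal-valuation argument: fix x; take any y with xR^2y and any z with xR^0z. Set V(q) to the set of worlds R-reachable from y in exactly 2 steps. Then □^2q holds at y, so the antecedent holds at x; validity forces ◇^1q at z, giving a w with zR^1w and yR^2w.
First-order correspondent: ∀x ∀y (xR²y → ∃w (yR²w ∧ xRw)).

∀x ∀y (xR²y → ∃w (yR²w ∧ xRw))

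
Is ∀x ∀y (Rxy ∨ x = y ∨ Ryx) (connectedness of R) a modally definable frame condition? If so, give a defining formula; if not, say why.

Any modally definable frame class is closed under disjoint unions.
Take 4 disjoint single-world reflexive frames: each is trivially connected, but their disjoint union has 4 worlds with no edge between distinct components, so it is not connected.
So the class is not modally definable.

No — not modally definable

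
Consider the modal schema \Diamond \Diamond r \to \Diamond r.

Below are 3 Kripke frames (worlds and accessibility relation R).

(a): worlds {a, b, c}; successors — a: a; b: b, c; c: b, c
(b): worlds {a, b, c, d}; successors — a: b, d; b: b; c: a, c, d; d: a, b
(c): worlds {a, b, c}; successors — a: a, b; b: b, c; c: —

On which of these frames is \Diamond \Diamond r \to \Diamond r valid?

This is the axiom for a generalized confluence (Geach) condition; its first-order frame correspondent is \forall x \forall y (x R^2 y \to \exists w (y = w \wedge xRw)).
(a): ✓.
(b): fails — aR²a but no w with a=w and aRw.
(c): fails — aR²c but no w with c=w and aRw.
Valid on: (a).

(a)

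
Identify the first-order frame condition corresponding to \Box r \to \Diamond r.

This is the D axiom.
It corresponds to seriality: \forall x \exists y Rxy.

seriality: \forall x \exists y Rxy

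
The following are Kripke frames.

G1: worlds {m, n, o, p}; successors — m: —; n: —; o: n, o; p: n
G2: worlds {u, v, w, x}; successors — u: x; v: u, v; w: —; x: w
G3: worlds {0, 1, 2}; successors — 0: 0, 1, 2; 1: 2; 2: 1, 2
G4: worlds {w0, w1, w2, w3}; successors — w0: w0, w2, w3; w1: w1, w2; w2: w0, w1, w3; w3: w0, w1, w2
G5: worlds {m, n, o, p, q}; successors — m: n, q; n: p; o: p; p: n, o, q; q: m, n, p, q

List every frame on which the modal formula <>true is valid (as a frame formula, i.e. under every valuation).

G3, G4, G5

The schema corresponds to seriality: forall x exists y Rxy.
G1: fails — world m has no successor.
G2: fails — world w has no successor.
G3: holds.
G4: holds.
G5: holds.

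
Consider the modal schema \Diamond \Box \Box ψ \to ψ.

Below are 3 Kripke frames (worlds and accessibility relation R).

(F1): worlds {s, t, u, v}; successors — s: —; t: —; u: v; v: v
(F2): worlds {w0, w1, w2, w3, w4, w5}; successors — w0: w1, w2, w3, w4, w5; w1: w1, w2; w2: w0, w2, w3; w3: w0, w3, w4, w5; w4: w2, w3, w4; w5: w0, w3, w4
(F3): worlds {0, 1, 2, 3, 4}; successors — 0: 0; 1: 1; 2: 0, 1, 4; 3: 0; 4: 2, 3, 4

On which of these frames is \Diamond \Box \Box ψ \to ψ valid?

This is the axiom for a generalized confluence (Geach) condition; its first-order frame correspondent is \forall x \forall y (xRy \to \exists w (y R^2 w \wedge x = w)).
(F1): fails — uRv but no w with vR²w and u=w.
(F2): holds.
(F3): fails — 2R0 but no w with 0R²w and 2=w.
Valid on: (F2).

(F2)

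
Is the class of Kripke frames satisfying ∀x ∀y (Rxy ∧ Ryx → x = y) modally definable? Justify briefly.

Any modally definable frame class is closed under surjective bounded morphisms.
The 4-cycle (worlds a,b,c,d with a→b→c→d→a) is antisymmetric. Sending even-indexed worlds to • and odd-indexed worlds to ∘ is a surjective bounded morphism onto the two-world frame with •↔∘, which is not antisymmetric.
So no modal formula (or set of formulas) defines exactly the antisymmetric frames.

Not modally definable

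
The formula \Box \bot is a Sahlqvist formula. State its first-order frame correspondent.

□⊥ is valid iff no world has any successor (otherwise □⊥ fails at any world with one).
The converse is a direct semantic check.
So the correspondent is emptiness of R.

emptiness of R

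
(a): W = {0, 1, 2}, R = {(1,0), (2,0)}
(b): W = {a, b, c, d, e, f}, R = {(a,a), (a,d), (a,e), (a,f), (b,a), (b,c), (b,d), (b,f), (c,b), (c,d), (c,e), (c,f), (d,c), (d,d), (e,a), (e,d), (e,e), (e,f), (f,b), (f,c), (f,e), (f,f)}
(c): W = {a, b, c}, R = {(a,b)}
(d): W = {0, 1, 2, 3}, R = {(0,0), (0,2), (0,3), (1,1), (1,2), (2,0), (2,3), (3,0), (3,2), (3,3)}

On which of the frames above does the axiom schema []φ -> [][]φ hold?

(a), (c)

Frame correspondent (Sahlqvist): forall x forall y forall z (Rxy & Ryz -> Rxz) — i.e. transitivity.
(a): satisfies the condition.
(b): fails — Rcd and Rdc but not Rcc.
(c): satisfies the condition.
(d): fails — R12 and R23 but not R13.
Valid on: (a), (c).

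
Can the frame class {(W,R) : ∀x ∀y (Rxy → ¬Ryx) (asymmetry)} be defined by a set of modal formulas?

Any modally definable frame class is closed under surjective bounded morphisms.
The 4-cycle (worlds a,b,c,d with a→b→c→d→a) is asymmetric. Mapping every world to a single reflexive point • is a surjective bounded morphism, and the reflexive point is not asymmetric (R•• but asymmetry requires ¬R••).
So no modal formula (or set of formulas) defines exactly the asymmetric frames.

No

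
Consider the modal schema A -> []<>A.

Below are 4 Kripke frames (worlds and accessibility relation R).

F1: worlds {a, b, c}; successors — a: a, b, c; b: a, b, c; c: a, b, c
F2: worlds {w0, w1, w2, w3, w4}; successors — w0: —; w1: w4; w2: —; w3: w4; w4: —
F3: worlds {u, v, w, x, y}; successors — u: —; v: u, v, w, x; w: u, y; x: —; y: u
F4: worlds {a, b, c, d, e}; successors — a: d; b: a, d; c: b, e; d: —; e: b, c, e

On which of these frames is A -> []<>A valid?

F1

Frame correspondent (Sahlqvist): forall x forall y (Rxy -> Ryx) — i.e. symmetry.
F1: condition met.
F2: fails — Rw1w4 but not Rw4w1.
F3: fails — Rwu but not Ruw.
F4: fails — Reb but not Rbe.
Valid on: F1.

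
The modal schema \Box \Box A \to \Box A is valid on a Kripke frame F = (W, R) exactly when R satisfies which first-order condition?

This is the C4 axiom.
It corresponds to density: \forall x \forall y (Rxy \to \exists z (Rxz \wedge Rzy)).

density: \forall x \forall y (Rxy \to \exists z (Rxz \wedge Rzy))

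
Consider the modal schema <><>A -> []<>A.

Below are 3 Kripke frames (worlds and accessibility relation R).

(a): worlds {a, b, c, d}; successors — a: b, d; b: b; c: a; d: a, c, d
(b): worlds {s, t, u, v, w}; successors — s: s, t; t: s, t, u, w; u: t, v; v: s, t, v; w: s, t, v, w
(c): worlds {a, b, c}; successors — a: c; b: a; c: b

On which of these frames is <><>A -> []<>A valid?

This is the axiom for a generalized confluence (Geach) condition; its first-order frame correspondent is forall x forall y forall z ((x R^2 y & xRz) -> exists w (y = w & zRw)).
(a): fails — aR²a, aRb but no w with a=w and bRw.
(b): fails — sR²u, sRs but no w* with u=w* and sRw*.
(c): holds.

(c)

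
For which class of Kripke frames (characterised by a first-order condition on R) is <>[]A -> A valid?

This is a form of the B axiom.
Its frame correspondent is symmetry — forall x forall y (Rxy -> Ryx).

Symmetry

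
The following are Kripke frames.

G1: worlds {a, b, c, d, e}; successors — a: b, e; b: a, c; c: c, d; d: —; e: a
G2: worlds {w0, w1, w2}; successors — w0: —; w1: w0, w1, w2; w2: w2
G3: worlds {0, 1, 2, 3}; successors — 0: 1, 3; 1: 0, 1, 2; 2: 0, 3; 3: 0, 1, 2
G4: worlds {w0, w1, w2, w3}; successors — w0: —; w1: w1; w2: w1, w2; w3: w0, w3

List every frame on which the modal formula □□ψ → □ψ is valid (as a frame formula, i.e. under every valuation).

G2, G4

Frame correspondent (Sahlqvist): ∀x ∀y (Rxy → ∃z (Rxz ∧ Rzy)) — i.e. density.
G1: fails — Rea but no z with Rez and Rza.
G2: holds.
G3: fails — R03 but no z with R0z and Rz3.
G4: holds.
Valid on: G2, G4.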